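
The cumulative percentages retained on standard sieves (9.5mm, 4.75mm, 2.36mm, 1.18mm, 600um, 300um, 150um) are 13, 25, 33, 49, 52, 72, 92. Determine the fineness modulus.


FM = sum(cumulative % retained) / 100
= 336 / 100
= 3.36

3.36


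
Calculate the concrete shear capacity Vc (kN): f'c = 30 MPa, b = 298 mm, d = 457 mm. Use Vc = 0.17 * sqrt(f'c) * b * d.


Vc = 0.17 * sqrt(30) * 298 * 457 / 1000
= 126.81 kN

126.81


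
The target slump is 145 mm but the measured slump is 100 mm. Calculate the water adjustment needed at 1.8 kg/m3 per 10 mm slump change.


Difference = 145 - 100 = 45 mm
Water adjustment = 45 * 1.8 / 10 = 8.1 kg/m3

8.1


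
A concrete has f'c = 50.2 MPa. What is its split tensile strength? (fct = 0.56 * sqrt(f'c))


fct = 0.56 * sqrt(50.2)
= 0.56 * 7.085
= 3.968 MPa

3.968


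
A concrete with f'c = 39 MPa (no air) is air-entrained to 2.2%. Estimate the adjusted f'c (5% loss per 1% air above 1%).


Strength loss = (2.2 - 1) * 5 = 6.0%
f'c = 39 * (1 - 6.0/100)
= 36.66 MPa

36.66


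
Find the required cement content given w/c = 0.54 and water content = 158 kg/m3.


Cement = water / (w/c)
= 158 / 0.54
= 292.6 kg/m3

292.6


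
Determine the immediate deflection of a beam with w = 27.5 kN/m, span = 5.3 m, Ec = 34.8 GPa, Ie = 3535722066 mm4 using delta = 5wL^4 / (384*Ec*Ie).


Convert: L = 5.3 m = 5300 mm, Ec = 34.8 GPa = 34800 MPa
delta = 5 * 27.5 * 5300^4 / (384 * 34800 * 3535722066)
= 2.3 mm

2.3


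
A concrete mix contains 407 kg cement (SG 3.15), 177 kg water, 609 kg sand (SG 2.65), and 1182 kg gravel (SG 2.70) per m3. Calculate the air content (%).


Vol cement = 407 / (3.15 * 1000) = 0.129206 m3
Vol water = 177 / 1000 = 0.177 m3
Vol sand = 609 / (2.65 * 1000) = 0.229811 m3
Vol gravel = 1182 / (2.70 * 1000) = 0.437778 m3
Total solid + water volume = 0.973795 m3
Air = (1 - 0.973795) * 100 = 2.62%

2.62


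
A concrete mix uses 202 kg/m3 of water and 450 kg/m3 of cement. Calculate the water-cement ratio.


w/c = water / cement
w/c = 202 / 450 = 0.449

0.449


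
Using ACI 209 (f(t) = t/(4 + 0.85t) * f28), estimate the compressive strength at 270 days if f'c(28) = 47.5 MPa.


f(270) = 270 / (4 + 0.85 * 270) * 47.5
= 270 / 233.5 * 47.5
= 54.93 MPa

54.93


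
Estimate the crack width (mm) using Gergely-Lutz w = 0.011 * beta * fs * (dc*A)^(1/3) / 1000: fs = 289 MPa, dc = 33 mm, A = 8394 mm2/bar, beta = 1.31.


w = 0.011 * beta * fs * (dc * A)^(1/3) / 1000
= 0.011 * 1.31 * 289 * (33 * 8394)^(1/3) / 1000
= 0.271 mm

0.271


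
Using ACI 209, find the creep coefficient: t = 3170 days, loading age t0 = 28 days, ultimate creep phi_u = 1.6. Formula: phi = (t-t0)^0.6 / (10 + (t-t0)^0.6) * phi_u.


dt = 3170 - 28 = 3142
phi = 3142^0.6 / (10 + 3142^0.6) * 1.6
= 1.482

1.482


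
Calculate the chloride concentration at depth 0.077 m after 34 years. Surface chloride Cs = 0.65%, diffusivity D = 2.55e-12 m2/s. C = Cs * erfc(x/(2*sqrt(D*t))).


t_seconds = 34 * 365.25 * 24 * 3600 = 1072958400.0 s
arg = 0.077 / (2 * sqrt(2.55e-12 * 1072958400.0))
= 0.736
erfc(0.736) = 0.2979
C = 0.65 * 0.2979 = 0.1936%

0.1936


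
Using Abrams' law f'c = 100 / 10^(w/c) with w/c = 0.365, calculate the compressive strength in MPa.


f'c = 100 / 10^0.365
= 100 / 2.317
= 43.15 MPa

43.15


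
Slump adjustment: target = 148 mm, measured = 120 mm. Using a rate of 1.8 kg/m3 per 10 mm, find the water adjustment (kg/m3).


Difference = 148 - 120 = 28 mm
Water adjustment = 28 * 1.8 / 10 = 5.0 kg/m3

5.0


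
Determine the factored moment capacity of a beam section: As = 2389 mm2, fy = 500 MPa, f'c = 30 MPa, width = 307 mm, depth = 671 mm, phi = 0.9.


a = As * fy / (0.85 * f'c * b)
= 2389 * 500 / (0.85 * 30 * 307)
= 152.5835 mm
Mn = As * fy * (d - a/2) / 10^6
= 710.379 kN-m
phi*Mn = 0.9 * 710.379 = 639.34 kN-m

639.34


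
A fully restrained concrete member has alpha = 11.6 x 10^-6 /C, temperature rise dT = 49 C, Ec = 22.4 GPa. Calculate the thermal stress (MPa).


sigma = alpha * dT * Ec
= 11.6e-6 * 49 * 22.4 * 1000
= 12.732 MPa

12.732


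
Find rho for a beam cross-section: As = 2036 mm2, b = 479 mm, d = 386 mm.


rho = As / (b * d)
= 2036 / (479 * 386)
= 0.011

0.011


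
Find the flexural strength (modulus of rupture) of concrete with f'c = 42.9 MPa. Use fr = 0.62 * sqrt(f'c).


fr = 0.62 * sqrt(42.9)
= 4.061 MPa

4.061


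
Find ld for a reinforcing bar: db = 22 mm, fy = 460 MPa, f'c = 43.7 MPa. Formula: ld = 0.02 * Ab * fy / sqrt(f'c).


Ab = pi * 22^2 / 4 = 380.133 mm2
ld = 0.02 * 380.133 * 460 / sqrt(43.7)
= 529.0 mm

529.0


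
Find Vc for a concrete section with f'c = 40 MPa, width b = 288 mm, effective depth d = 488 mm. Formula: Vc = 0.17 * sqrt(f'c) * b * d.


Vc = 0.17 * sqrt(40) * 288 * 488 / 1000
= 151.11 kN

151.11


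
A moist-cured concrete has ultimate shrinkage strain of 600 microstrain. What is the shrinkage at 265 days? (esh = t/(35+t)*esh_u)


esh(265) = 265 / (35 + 265) * 600
= 265 / 300 * 600
= 530.0 microstrain

530.0


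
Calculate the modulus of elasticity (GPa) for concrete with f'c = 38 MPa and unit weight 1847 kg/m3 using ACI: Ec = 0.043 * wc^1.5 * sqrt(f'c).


Ec = 0.043 * 1847^1.5 * sqrt(38) / 1000
= 21.04 GPa

21.04


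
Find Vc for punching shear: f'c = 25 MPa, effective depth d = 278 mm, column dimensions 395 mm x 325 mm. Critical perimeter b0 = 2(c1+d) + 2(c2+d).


b0 = 2*(395 + 278) + 2*(325 + 278) = 2552 mm
Vc = 0.33 * sqrt(25) * 2552 * 278 / 1000
= 1170.6 kN

1170.6


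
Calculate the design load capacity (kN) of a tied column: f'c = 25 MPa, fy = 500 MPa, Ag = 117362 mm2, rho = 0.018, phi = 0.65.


Ast = rho * Ag = 0.018 * 117362 = 2112.516 mm2
phi*Pn = 0.65 * 0.80 * (0.85 * 25 * (117362 - 2112.516) + 500 * 2112.516) / 1000
= 1822.76 kN

1822.76


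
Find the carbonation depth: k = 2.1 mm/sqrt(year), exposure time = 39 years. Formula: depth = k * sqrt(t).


depth = k * sqrt(t)
= 2.1 * sqrt(39)
= 13.11 mm

13.11


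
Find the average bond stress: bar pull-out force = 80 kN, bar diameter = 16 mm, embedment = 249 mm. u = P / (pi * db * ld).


u = P / (pi * db * ld)
= 80 * 1000 / (pi * 16 * 249)
= 6.392 MPa

6.392


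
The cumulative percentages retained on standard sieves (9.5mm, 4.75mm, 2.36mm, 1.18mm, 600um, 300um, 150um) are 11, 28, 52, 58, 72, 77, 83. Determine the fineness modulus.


FM = sum(cumulative % retained) / 100
= 381 / 100
= 3.81

3.81


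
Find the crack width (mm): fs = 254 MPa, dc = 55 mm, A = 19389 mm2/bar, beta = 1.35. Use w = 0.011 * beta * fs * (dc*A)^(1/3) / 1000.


w = 0.011 * beta * fs * (dc * A)^(1/3) / 1000
= 0.011 * 1.35 * 254 * (55 * 19389)^(1/3) / 1000
= 0.385 mm

0.385


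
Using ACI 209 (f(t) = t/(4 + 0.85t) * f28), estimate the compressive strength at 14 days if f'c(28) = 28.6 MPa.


f(14) = 14 / (4 + 0.85 * 14) * 28.6
= 14 / 15.9 * 28.6
= 25.18 MPa

25.18


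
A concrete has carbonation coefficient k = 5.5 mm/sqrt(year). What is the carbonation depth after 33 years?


depth = k * sqrt(t)
= 5.5 * sqrt(33)
= 31.6 mm

31.6


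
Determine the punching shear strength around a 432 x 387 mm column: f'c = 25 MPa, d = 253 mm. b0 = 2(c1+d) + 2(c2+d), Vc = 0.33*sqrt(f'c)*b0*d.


b0 = 2*(432 + 253) + 2*(387 + 253) = 2650 mm
Vc = 0.33 * sqrt(25) * 2650 * 253 / 1000
= 1106.24 kN

1106.24


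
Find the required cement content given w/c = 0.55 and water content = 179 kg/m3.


Cement = water / (w/c)
= 179 / 0.55
= 325.5 kg/m3

325.5


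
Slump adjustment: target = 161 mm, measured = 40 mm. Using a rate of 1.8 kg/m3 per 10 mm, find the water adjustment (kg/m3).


Difference = 161 - 40 = 121 mm
Water adjustment = 121 * 1.8 / 10 = 21.8 kg/m3

21.8


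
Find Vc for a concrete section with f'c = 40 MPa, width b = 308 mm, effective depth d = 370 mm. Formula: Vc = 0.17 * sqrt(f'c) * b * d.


Vc = 0.17 * sqrt(40) * 308 * 370 / 1000
= 122.53 kN

122.53


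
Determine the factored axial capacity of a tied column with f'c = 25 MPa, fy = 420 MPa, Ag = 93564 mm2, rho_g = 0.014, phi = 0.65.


Ast = rho * Ag = 0.014 * 93564 = 1309.896 mm2
phi*Pn = 0.65 * 0.80 * (0.85 * 25 * (93564 - 1309.896) + 420 * 1309.896) / 1000
= 1305.49 kN

1305.49


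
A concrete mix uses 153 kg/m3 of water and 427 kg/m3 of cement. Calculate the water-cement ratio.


w/c = water / cement
w/c = 153 / 427 = 0.358

0.358


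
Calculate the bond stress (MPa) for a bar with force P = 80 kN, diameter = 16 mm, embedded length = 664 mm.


u = P / (pi * db * ld)
= 80 * 1000 / (pi * 16 * 664)
= 2.397 MPa

2.397


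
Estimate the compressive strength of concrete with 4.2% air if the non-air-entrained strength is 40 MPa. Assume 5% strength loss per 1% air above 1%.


Strength loss = (4.2 - 1) * 5 = 16.0%
f'c = 40 * (1 - 16.0/100)
= 33.6 MPa

33.6


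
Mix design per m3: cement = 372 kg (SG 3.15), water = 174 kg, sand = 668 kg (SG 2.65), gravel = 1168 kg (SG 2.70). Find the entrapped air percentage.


Vol cement = 372 / (3.15 * 1000) = 0.118095 m3
Vol water = 174 / 1000 = 0.174 m3
Vol sand = 668 / (2.65 * 1000) = 0.252075 m3
Vol gravel = 1168 / (2.70 * 1000) = 0.432593 m3
Total solid + water volume = 0.976763 m3
Air = (1 - 0.976763) * 100 = 2.32%

2.32


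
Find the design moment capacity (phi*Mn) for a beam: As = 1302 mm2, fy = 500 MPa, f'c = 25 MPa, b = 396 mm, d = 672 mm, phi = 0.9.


a = As * fy / (0.85 * f'c * b)
= 1302 * 500 / (0.85 * 25 * 396)
= 77.3619 mm
Mn = As * fy * (d - a/2) / 10^6
= 412.2907 kN-m
phi*Mn = 0.9 * 412.2907 = 371.06 kN-m

371.06


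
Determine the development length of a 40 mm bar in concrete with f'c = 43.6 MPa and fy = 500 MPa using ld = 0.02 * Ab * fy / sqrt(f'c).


Ab = pi * 40^2 / 4 = 1256.637 mm2
ld = 0.02 * 1256.637 * 500 / sqrt(43.6)
= 1903.1 mm

1903.1


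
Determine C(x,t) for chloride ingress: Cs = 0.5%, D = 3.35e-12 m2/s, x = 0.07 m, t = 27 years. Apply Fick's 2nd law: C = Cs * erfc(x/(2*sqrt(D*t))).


t_seconds = 27 * 365.25 * 24 * 3600 = 852055200.0 s
arg = 0.07 / (2 * sqrt(3.35e-12 * 852055200.0))
= 0.6551
erfc(0.6551) = 0.3542
C = 0.5 * 0.3542 = 0.1771%

0.1771


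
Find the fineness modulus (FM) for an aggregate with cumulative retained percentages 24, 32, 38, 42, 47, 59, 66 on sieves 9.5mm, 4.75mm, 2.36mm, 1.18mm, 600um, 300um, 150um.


FM = sum(cumulative % retained) / 100
= 308 / 100
= 3.08

3.08


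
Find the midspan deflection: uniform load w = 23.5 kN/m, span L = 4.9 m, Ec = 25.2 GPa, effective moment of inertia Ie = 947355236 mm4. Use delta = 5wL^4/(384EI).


Convert: L = 4.9 m = 4900 mm, Ec = 25.2 GPa = 25200 MPa
delta = 5 * 23.5 * 4900^4 / (384 * 25200 * 947355236)
= 7.39 mm

7.39


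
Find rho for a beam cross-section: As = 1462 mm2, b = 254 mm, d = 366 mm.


rho = As / (b * d)
= 1462 / (254 * 366)
= 0.0157

0.0157


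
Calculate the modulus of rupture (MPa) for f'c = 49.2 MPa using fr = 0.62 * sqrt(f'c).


fr = 0.62 * sqrt(49.2)
= 4.349 MPa

4.349


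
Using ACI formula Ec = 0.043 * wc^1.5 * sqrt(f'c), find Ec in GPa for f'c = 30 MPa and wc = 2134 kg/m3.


Ec = 0.043 * 2134^1.5 * sqrt(30) / 1000
= 23.22 GPa

23.22


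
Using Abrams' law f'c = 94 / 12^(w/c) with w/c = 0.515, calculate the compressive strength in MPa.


f'c = 94 / 12^0.515
= 94 / 3.596
= 26.14 MPa

26.14


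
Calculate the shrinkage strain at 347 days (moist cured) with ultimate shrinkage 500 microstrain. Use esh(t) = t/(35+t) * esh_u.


esh(347) = 347 / (35 + 347) * 500
= 347 / 382 * 500
= 454.2 microstrain

454.2


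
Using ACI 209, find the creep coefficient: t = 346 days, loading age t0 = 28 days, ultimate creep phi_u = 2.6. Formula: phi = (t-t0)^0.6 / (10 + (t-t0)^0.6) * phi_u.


dt = 346 - 28 = 318
phi = 318^0.6 / (10 + 318^0.6) * 2.6
= 1.977

1.977


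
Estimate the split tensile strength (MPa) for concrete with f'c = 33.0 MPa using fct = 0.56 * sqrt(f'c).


fct = 0.56 * sqrt(33.0)
= 0.56 * 5.745
= 3.217 MPa

3.217


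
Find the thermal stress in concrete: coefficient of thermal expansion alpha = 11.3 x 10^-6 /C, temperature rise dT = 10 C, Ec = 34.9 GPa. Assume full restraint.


sigma = alpha * dT * Ec
= 11.3e-6 * 10 * 34.9 * 1000
= 3.944 MPa

3.944


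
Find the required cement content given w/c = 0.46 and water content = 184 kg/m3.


Cement = water / (w/c)
= 184 / 0.46
= 400.0 kg/m3

400.0


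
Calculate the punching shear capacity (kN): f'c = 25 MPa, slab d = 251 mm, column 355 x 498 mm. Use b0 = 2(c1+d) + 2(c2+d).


b0 = 2*(355 + 251) + 2*(498 + 251) = 2710 mm
Vc = 0.33 * sqrt(25) * 2710 * 251 / 1000
= 1122.35 kN

1122.35


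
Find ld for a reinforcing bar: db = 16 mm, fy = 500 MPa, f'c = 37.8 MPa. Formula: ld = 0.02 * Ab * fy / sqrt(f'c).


Ab = pi * 16^2 / 4 = 201.062 mm2
ld = 0.02 * 201.062 * 500 / sqrt(37.8)
= 327.0 mm

327.0


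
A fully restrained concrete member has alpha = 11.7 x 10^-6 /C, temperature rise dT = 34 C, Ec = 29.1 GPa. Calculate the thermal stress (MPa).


sigma = alpha * dT * Ec
= 11.7e-6 * 34 * 29.1 * 1000
= 11.576 MPa

11.576


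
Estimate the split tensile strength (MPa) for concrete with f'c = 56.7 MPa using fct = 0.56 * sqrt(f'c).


fct = 0.56 * sqrt(56.7)
= 0.56 * 7.53
= 4.217 MPa

4.217


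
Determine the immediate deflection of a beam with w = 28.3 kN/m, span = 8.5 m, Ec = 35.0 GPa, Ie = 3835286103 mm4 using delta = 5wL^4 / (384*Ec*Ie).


Convert: L = 8.5 m = 8500 mm, Ec = 35.0 GPa = 35000 MPa
delta = 5 * 28.3 * 8500^4 / (384 * 35000 * 3835286103)
= 14.33 mm

14.33


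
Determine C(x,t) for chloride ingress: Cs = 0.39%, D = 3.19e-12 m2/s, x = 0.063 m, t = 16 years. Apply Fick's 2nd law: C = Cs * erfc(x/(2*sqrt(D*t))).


t_seconds = 16 * 365.25 * 24 * 3600 = 504921600.0 s
arg = 0.063 / (2 * sqrt(3.19e-12 * 504921600.0))
= 0.7849
erfc(0.7849) = 0.267
C = 0.39 * 0.267 = 0.1041%

0.1041


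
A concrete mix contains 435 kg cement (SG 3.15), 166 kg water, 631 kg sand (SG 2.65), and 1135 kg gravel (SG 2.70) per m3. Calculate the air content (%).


Vol cement = 435 / (3.15 * 1000) = 0.138095 m3
Vol water = 166 / 1000 = 0.166 m3
Vol sand = 631 / (2.65 * 1000) = 0.238113 m3
Vol gravel = 1135 / (2.70 * 1000) = 0.42037 m3
Total solid + water volume = 0.962579 m3
Air = (1 - 0.962579) * 100 = 3.74%

3.74


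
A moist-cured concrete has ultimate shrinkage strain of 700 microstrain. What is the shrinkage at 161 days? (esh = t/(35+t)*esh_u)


esh(161) = 161 / (35 + 161) * 700
= 161 / 196 * 700
= 575.0 microstrain

575.0


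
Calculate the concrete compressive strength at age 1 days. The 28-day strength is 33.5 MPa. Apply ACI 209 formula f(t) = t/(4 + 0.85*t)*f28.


f(1) = 1 / (4 + 0.85 * 1) * 33.5
= 1 / 4.85 * 33.5
= 6.91 MPa

6.91


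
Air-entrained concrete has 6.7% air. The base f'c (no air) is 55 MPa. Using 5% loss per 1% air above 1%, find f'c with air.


Strength loss = (6.7 - 1) * 5 = 28.5%
f'c = 55 * (1 - 28.5/100)
= 39.33 MPa

39.33


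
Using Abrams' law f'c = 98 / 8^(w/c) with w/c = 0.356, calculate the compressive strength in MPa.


f'c = 98 / 8^0.356
= 98 / 2.097
= 46.74 MPa

46.74


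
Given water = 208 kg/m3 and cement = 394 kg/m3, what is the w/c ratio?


w/c = water / cement
w/c = 208 / 394 = 0.528

0.528


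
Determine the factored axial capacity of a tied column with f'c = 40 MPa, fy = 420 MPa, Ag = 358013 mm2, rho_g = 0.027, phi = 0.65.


Ast = rho * Ag = 0.027 * 358013 = 9666.351 mm2
phi*Pn = 0.65 * 0.80 * (0.85 * 40 * (358013 - 9666.351) + 420 * 9666.351) / 1000
= 8269.9 kN

8269.9


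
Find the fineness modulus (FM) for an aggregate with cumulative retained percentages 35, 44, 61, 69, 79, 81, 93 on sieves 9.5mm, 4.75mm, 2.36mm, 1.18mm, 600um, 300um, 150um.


FM = sum(cumulative % retained) / 100
= 462 / 100
= 4.62

4.62


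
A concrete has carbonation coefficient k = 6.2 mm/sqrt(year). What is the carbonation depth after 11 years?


depth = k * sqrt(t)
= 6.2 * sqrt(11)
= 20.56 mm

20.56


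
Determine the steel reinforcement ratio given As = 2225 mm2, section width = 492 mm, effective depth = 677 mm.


rho = As / (b * d)
= 2225 / (492 * 677)
= 0.0067

0.0067


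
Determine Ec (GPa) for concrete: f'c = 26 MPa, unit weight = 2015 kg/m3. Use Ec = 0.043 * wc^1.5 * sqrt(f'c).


Ec = 0.043 * 2015^1.5 * sqrt(26) / 1000
= 19.83 GPa

19.83


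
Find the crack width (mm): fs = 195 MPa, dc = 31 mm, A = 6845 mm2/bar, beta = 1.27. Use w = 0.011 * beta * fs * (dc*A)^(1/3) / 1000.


w = 0.011 * beta * fs * (dc * A)^(1/3) / 1000
= 0.011 * 1.27 * 195 * (31 * 6845)^(1/3) / 1000
= 0.162 mm

0.162


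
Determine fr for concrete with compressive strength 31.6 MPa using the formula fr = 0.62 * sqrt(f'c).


fr = 0.62 * sqrt(31.6)
= 3.485 MPa

3.485


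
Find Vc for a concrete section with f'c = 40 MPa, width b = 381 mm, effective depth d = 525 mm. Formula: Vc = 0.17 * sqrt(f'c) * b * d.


Vc = 0.17 * sqrt(40) * 381 * 525 / 1000
= 215.06 kN

215.06


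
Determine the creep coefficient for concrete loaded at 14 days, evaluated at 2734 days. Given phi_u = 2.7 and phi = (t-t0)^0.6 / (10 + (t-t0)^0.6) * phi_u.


dt = 2734 - 14 = 2720
phi = 2720^0.6 / (10 + 2720^0.6) * 2.7
= 2.484

2.484


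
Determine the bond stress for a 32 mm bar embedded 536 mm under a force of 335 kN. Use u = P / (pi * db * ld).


u = P / (pi * db * ld)
= 335 * 1000 / (pi * 32 * 536)
= 6.217 MPa

6.217


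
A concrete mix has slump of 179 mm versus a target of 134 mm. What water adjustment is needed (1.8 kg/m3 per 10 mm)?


Difference = 134 - 179 = -45 mm
Water adjustment = -45 * 1.8 / 10 = -8.1 kg/m3

-8.1


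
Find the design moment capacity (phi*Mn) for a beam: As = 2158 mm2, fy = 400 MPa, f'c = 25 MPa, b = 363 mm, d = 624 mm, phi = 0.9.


a = As * fy / (0.85 * f'c * b)
= 2158 * 400 / (0.85 * 25 * 363)
= 111.9041 mm
Mn = As * fy * (d - a/2) / 10^6
= 490.339 kN-m
phi*Mn = 0.9 * 490.339 = 441.31 kN-m

441.31


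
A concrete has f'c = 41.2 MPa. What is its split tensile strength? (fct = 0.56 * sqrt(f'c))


fct = 0.56 * sqrt(41.2)
= 0.56 * 6.419
= 3.594 MPa

3.594


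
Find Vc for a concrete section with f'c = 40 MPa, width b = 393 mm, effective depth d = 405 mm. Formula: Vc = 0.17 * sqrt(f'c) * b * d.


Vc = 0.17 * sqrt(40) * 393 * 405 / 1000
= 171.13 kN

171.13


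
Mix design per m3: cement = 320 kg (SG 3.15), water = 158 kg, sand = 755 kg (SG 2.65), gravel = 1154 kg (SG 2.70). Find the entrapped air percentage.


Vol cement = 320 / (3.15 * 1000) = 0.101587 m3
Vol water = 158 / 1000 = 0.158 m3
Vol sand = 755 / (2.65 * 1000) = 0.284906 m3
Vol gravel = 1154 / (2.70 * 1000) = 0.427407 m3
Total solid + water volume = 0.9719 m3
Air = (1 - 0.9719) * 100 = 2.81%

2.81


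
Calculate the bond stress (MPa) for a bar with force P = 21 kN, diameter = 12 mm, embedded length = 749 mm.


u = P / (pi * db * ld)
= 21 * 1000 / (pi * 12 * 749)
= 0.744 MPa

0.744


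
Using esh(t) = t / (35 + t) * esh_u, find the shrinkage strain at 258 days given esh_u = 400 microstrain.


esh(258) = 258 / (35 + 258) * 400
= 258 / 293 * 400
= 352.2 microstrain

352.2


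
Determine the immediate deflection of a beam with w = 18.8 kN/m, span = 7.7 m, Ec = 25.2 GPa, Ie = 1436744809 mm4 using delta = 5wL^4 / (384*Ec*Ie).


Convert: L = 7.7 m = 7700 mm, Ec = 25.2 GPa = 25200 MPa
delta = 5 * 18.8 * 7700^4 / (384 * 25200 * 1436744809)
= 23.77 mm

23.77


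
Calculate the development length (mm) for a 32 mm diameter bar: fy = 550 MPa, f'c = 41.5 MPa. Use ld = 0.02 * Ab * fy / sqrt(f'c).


Ab = pi * 32^2 / 4 = 804.248 mm2
ld = 0.02 * 804.248 * 550 / sqrt(41.5)
= 1373.3 mm

1373.3


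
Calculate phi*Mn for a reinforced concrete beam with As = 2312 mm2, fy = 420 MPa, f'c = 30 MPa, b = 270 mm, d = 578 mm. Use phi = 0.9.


a = As * fy / (0.85 * f'c * b)
= 2312 * 420 / (0.85 * 30 * 270)
= 141.037 mm
Mn = As * fy * (d - a/2) / 10^6
= 492.7848 kN-m
phi*Mn = 0.9 * 492.7848 = 443.51 kN-m

443.51


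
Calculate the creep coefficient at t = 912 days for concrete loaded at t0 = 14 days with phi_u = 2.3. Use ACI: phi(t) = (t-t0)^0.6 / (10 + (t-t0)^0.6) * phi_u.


dt = 912 - 14 = 898
phi = 898^0.6 / (10 + 898^0.6) * 2.3
= 1.967

1.967


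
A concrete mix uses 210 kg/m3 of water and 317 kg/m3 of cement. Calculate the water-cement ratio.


w/c = water / cement
w/c = 210 / 317 = 0.662

0.662


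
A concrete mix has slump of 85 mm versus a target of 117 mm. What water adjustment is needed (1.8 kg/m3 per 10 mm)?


Difference = 117 - 85 = 32 mm
Water adjustment = 32 * 1.8 / 10 = 5.8 kg/m3

5.8


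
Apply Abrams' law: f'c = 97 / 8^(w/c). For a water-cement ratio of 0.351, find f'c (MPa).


f'c = 97 / 8^0.351
= 97 / 2.075
= 46.75 MPa

46.75


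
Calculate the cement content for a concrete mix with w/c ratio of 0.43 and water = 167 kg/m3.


Cement = water / (w/c)
= 167 / 0.43
= 388.4 kg/m3

388.4


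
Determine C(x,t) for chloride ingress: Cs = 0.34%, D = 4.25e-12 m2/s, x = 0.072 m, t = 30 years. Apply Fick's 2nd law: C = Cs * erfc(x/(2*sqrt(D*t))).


t_seconds = 30 * 365.25 * 24 * 3600 = 946728000.0 s
arg = 0.072 / (2 * sqrt(4.25e-12 * 946728000.0))
= 0.5675
erfc(0.5675) = 0.4222
C = 0.34 * 0.4222 = 0.1435%

0.1435


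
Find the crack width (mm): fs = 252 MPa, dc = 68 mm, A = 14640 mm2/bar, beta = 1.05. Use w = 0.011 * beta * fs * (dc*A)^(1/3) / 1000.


w = 0.011 * beta * fs * (dc * A)^(1/3) / 1000
= 0.011 * 1.05 * 252 * (68 * 14640)^(1/3) / 1000
= 0.291 mm

0.291


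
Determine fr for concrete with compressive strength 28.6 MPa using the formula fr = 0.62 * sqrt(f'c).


fr = 0.62 * sqrt(28.6)
= 3.316 MPa

3.316


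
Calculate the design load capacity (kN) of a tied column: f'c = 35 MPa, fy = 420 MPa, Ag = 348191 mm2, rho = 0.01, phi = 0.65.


Ast = rho * Ag = 0.01 * 348191 = 3481.91 mm2
phi*Pn = 0.65 * 0.80 * (0.85 * 35 * (348191 - 3481.91) + 420 * 3481.91) / 1000
= 6093.1 kN

6093.1


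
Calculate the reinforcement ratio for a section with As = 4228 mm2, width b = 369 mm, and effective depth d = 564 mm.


rho = As / (b * d)
= 4228 / (369 * 564)
= 0.0203

0.0203


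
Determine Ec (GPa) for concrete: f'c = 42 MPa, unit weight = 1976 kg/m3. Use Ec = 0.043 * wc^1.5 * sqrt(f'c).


Ec = 0.043 * 1976^1.5 * sqrt(42) / 1000
= 24.48 GPa

24.48


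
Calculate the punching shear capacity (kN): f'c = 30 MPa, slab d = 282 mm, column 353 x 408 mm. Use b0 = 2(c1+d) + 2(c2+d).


b0 = 2*(353 + 282) + 2*(408 + 282) = 2650 mm
Vc = 0.33 * sqrt(30) * 2650 * 282 / 1000
= 1350.73 kN

1350.73


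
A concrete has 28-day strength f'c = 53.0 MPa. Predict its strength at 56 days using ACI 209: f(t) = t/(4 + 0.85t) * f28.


f(56) = 56 / (4 + 0.85 * 56) * 53.0
= 56 / 51.6 * 53.0
= 57.52 MPa

57.52


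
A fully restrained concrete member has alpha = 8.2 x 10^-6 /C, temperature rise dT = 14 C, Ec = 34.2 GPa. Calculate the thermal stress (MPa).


sigma = alpha * dT * Ec
= 8.2e-6 * 14 * 34.2 * 1000
= 3.926 MPa

3.926


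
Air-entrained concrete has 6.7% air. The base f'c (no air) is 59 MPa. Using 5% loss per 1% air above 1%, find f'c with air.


Strength loss = (6.7 - 1) * 5 = 28.5%
f'c = 59 * (1 - 28.5/100)
= 42.19 MPa

42.19


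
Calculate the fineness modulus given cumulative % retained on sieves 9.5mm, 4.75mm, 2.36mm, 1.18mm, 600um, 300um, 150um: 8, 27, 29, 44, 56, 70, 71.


FM = sum(cumulative % retained) / 100
= 305 / 100
= 3.05

3.05


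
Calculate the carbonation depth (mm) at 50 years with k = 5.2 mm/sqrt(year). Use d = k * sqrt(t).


depth = k * sqrt(t)
= 5.2 * sqrt(50)
= 36.77 mm

36.77


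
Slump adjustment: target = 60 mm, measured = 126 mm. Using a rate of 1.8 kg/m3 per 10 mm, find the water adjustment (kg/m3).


Difference = 60 - 126 = -66 mm
Water adjustment = -66 * 1.8 / 10 = -11.9 kg/m3

-11.9


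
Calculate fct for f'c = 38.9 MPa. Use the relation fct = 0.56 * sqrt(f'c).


fct = 0.56 * sqrt(38.9)
= 0.56 * 6.237
= 3.493 MPa

3.493


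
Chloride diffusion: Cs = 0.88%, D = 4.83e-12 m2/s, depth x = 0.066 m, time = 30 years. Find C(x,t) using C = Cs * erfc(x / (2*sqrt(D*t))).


t_seconds = 30 * 365.25 * 24 * 3600 = 946728000.0 s
arg = 0.066 / (2 * sqrt(4.83e-12 * 946728000.0))
= 0.488
erfc(0.488) = 0.4901
C = 0.88 * 0.4901 = 0.4313%

0.4313


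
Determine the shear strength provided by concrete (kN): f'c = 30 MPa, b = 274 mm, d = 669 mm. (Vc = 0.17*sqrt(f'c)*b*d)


Vc = 0.17 * sqrt(30) * 274 * 669 / 1000
= 170.68 kN

170.68


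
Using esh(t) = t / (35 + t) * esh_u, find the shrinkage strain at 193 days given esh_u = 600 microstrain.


esh(193) = 193 / (35 + 193) * 600
= 193 / 228 * 600
= 507.9 microstrain

507.9


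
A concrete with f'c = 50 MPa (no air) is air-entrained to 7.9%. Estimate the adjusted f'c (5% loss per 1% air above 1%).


Strength loss = (7.9 - 1) * 5 = 34.5%
f'c = 50 * (1 - 34.5/100)
= 32.75 MPa

32.75


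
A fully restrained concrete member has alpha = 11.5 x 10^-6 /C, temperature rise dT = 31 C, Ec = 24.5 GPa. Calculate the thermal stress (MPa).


sigma = alpha * dT * Ec
= 11.5e-6 * 31 * 24.5 * 1000
= 8.734 MPa

8.734


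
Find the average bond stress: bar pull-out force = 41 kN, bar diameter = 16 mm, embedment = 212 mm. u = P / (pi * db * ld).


u = P / (pi * db * ld)
= 41 * 1000 / (pi * 16 * 212)
= 3.847 MPa

3.847


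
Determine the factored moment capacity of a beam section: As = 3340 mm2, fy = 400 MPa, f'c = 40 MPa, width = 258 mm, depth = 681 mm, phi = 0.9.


a = As * fy / (0.85 * f'c * b)
= 3340 * 400 / (0.85 * 40 * 258)
= 152.3028 mm
Mn = As * fy * (d - a/2) / 10^6
= 808.0777 kN-m
phi*Mn = 0.9 * 808.0777 = 727.27 kN-m

727.27


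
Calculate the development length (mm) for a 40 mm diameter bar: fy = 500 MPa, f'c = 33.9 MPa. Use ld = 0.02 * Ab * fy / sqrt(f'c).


Ab = pi * 40^2 / 4 = 1256.637 mm2
ld = 0.02 * 1256.637 * 500 / sqrt(33.9)
= 2158.3 mm

2158.3


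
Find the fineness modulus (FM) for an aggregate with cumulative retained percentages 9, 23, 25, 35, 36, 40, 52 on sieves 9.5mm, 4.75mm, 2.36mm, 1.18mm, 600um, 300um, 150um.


FM = sum(cumulative % retained) / 100
= 220 / 100
= 2.2

2.2


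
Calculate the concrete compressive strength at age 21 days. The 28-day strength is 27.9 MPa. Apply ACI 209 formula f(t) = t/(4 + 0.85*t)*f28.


f(21) = 21 / (4 + 0.85 * 21) * 27.9
= 21 / 21.85 * 27.9
= 26.81 MPa

26.81


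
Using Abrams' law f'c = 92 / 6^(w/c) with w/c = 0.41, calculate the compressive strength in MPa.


f'c = 92 / 6^0.41
= 92 / 2.085
= 44.13 MPa

44.13


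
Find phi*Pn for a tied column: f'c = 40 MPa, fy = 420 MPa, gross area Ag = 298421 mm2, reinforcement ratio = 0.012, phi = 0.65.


Ast = rho * Ag = 0.012 * 298421 = 3581.052 mm2
phi*Pn = 0.65 * 0.80 * (0.85 * 40 * (298421 - 3581.052) + 420 * 3581.052) / 1000
= 5994.87 kN

5994.87


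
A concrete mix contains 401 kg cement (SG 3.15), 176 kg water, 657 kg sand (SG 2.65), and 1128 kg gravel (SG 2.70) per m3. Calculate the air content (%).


Vol cement = 401 / (3.15 * 1000) = 0.127302 m3
Vol water = 176 / 1000 = 0.176 m3
Vol sand = 657 / (2.65 * 1000) = 0.247925 m3
Vol gravel = 1128 / (2.70 * 1000) = 0.417778 m3
Total solid + water volume = 0.969004 m3
Air = (1 - 0.969004) * 100 = 3.1%

3.1


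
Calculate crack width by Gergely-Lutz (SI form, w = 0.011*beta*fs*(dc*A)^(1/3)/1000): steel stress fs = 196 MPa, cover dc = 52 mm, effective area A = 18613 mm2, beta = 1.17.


w = 0.011 * beta * fs * (dc * A)^(1/3) / 1000
= 0.011 * 1.17 * 196 * (52 * 18613)^(1/3) / 1000
= 0.25 mm

0.25


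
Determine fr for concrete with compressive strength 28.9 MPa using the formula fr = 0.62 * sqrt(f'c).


fr = 0.62 * sqrt(28.9)
= 3.333 MPa

3.333


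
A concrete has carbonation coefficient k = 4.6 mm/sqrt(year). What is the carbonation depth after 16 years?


depth = k * sqrt(t)
= 4.6 * sqrt(16)
= 18.4 mm

18.4


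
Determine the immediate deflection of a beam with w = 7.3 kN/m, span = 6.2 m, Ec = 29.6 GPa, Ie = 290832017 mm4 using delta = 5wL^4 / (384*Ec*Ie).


Convert: L = 6.2 m = 6200 mm, Ec = 29.6 GPa = 29600 MPa
delta = 5 * 7.3 * 6200^4 / (384 * 29600 * 290832017)
= 16.32 mm

16.32


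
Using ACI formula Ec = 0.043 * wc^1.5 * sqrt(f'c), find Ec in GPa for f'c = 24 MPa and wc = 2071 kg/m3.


Ec = 0.043 * 2071^1.5 * sqrt(24) / 1000
= 19.85 GPa

19.85


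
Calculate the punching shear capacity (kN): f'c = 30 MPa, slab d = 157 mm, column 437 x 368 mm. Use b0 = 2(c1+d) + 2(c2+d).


b0 = 2*(437 + 157) + 2*(368 + 157) = 2238 mm
Vc = 0.33 * sqrt(30) * 2238 * 157 / 1000
= 635.09 kN

635.09


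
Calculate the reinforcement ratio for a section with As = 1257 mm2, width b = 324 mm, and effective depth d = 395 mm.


rho = As / (b * d)
= 1257 / (324 * 395)
= 0.0098

0.0098


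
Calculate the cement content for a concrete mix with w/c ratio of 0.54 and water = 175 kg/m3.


Cement = water / (w/c)
= 175 / 0.54
= 324.1 kg/m3

324.1


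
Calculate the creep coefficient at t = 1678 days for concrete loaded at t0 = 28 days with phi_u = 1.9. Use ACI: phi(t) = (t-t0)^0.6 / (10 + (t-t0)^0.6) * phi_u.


dt = 1678 - 28 = 1650
phi = 1650^0.6 / (10 + 1650^0.6) * 1.9
= 1.7

1.7


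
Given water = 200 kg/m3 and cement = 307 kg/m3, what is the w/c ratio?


w/c = water / cement
w/c = 200 / 307 = 0.651

0.651


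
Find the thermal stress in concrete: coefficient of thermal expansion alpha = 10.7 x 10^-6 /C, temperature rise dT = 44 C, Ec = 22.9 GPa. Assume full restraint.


sigma = alpha * dT * Ec
= 10.7e-6 * 44 * 22.9 * 1000
= 10.781 MPa

10.781


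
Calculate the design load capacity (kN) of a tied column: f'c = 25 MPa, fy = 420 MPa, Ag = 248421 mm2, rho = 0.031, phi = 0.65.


Ast = rho * Ag = 0.031 * 248421 = 7701.051 mm2
phi*Pn = 0.65 * 0.80 * (0.85 * 25 * (248421 - 7701.051) + 420 * 7701.051) / 1000
= 4341.86 kN

4341.86


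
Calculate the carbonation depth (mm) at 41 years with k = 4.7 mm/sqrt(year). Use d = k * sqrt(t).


depth = k * sqrt(t)
= 4.7 * sqrt(41)
= 30.09 mm

30.09


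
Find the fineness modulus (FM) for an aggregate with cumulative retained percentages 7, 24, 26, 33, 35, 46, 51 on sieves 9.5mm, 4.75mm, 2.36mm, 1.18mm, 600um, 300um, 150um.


FM = sum(cumulative % retained) / 100
= 222 / 100
= 2.22

2.22


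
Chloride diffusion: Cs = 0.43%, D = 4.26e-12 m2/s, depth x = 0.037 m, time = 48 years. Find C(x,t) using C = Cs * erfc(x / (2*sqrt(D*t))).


t_seconds = 48 * 365.25 * 24 * 3600 = 1514764800.0 s
arg = 0.037 / (2 * sqrt(4.26e-12 * 1514764800.0))
= 0.2303
erfc(0.2303) = 0.7447
C = 0.43 * 0.7447 = 0.3202%

0.3202


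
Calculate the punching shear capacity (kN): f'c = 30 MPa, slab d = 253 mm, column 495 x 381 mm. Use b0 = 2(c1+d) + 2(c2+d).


b0 = 2*(495 + 253) + 2*(381 + 253) = 2764 mm
Vc = 0.33 * sqrt(30) * 2764 * 253 / 1000
= 1263.96 kN

1263.96


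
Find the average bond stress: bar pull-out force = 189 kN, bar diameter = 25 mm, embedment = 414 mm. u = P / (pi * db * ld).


u = P / (pi * db * ld)
= 189 * 1000 / (pi * 25 * 414)
= 5.813 MPa

5.813


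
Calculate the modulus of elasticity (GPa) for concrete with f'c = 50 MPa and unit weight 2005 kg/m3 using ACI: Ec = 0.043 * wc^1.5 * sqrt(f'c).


Ec = 0.043 * 2005^1.5 * sqrt(50) / 1000
= 27.3 GPa

27.3


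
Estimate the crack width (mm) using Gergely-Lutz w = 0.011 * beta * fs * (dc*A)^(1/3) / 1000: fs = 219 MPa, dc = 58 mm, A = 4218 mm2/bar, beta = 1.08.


w = 0.011 * beta * fs * (dc * A)^(1/3) / 1000
= 0.011 * 1.08 * 219 * (58 * 4218)^(1/3) / 1000
= 0.163 mm

0.163


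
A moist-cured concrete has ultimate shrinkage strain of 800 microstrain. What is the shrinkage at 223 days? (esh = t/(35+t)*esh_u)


esh(223) = 223 / (35 + 223) * 800
= 223 / 258 * 800
= 691.5 microstrain

691.5


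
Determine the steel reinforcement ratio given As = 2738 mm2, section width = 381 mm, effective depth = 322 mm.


rho = As / (b * d)
= 2738 / (381 * 322)
= 0.0223

0.0223


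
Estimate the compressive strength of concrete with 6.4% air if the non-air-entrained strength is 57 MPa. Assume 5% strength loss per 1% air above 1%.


Strength loss = (6.4 - 1) * 5 = 27.0%
f'c = 57 * (1 - 27.0/100)
= 41.61 MPa

41.61


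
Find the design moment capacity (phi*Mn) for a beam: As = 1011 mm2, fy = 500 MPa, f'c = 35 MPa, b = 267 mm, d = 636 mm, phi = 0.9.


a = As * fy / (0.85 * f'c * b)
= 1011 * 500 / (0.85 * 35 * 267)
= 63.6389 mm
Mn = As * fy * (d - a/2) / 10^6
= 305.4133 kN-m
phi*Mn = 0.9 * 305.4133 = 274.87 kN-m

274.87


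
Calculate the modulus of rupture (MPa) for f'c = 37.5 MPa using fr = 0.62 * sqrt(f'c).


fr = 0.62 * sqrt(37.5)
= 3.797 MPa

3.797


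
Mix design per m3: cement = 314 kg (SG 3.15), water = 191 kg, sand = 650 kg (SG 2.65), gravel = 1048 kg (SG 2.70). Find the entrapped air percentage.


Vol cement = 314 / (3.15 * 1000) = 0.099683 m3
Vol water = 191 / 1000 = 0.191 m3
Vol sand = 650 / (2.65 * 1000) = 0.245283 m3
Vol gravel = 1048 / (2.70 * 1000) = 0.388148 m3
Total solid + water volume = 0.924114 m3
Air = (1 - 0.924114) * 100 = 7.59%

7.59


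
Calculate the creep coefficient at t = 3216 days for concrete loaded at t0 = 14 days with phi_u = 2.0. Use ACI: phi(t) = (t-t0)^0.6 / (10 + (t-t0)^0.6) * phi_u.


dt = 3216 - 14 = 3202
phi = 3202^0.6 / (10 + 3202^0.6) * 2.0
= 1.854

1.854


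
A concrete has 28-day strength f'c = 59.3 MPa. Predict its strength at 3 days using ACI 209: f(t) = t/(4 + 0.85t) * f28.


f(3) = 3 / (4 + 0.85 * 3) * 59.3
= 3 / 6.55 * 59.3
= 27.16 MPa

27.16


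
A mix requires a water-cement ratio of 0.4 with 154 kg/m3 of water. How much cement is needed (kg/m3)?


Cement = water / (w/c)
= 154 / 0.4
= 385.0 kg/m3

385.0


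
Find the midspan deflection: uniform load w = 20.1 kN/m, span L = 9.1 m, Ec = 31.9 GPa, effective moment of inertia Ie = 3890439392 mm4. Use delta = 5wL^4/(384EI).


Convert: L = 9.1 m = 9100 mm, Ec = 31.9 GPa = 31900 MPa
delta = 5 * 20.1 * 9100^4 / (384 * 31900 * 3890439392)
= 14.46 mm

14.46


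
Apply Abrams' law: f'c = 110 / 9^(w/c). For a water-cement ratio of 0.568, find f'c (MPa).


f'c = 110 / 9^0.568
= 110 / 3.483
= 31.58 MPa

31.58


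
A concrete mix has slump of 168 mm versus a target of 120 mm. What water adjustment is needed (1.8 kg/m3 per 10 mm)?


Difference = 120 - 168 = -48 mm
Water adjustment = -48 * 1.8 / 10 = -8.6 kg/m3

-8.6


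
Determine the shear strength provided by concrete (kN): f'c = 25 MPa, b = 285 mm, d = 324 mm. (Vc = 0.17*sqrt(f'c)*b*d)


Vc = 0.17 * sqrt(25) * 285 * 324 / 1000
= 78.49 kN

78.49


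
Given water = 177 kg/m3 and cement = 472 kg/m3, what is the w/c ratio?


w/c = water / cement
w/c = 177 / 472 = 0.375

0.375


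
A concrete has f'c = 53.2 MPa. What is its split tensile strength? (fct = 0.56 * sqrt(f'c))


fct = 0.56 * sqrt(53.2)
= 0.56 * 7.294
= 4.085 MPa

4.085


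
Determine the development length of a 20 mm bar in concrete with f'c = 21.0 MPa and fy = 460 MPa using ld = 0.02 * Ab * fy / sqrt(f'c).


Ab = pi * 20^2 / 4 = 314.159 mm2
ld = 0.02 * 314.159 * 460 / sqrt(21.0)
= 630.7 mm

630.7


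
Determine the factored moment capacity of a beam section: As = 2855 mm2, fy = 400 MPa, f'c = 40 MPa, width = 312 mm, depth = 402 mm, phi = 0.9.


a = As * fy / (0.85 * f'c * b)
= 2855 * 400 / (0.85 * 40 * 312)
= 107.6546 mm
Mn = As * fy * (d - a/2) / 10^6
= 397.6132 kN-m
phi*Mn = 0.9 * 397.6132 = 357.85 kN-m

357.85


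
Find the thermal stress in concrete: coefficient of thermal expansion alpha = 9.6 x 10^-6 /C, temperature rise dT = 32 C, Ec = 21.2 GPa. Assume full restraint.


sigma = alpha * dT * Ec
= 9.6e-6 * 32 * 21.2 * 1000
= 6.513 MPa

6.513


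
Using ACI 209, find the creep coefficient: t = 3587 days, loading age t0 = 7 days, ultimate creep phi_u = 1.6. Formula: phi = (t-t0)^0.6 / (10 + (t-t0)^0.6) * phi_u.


dt = 3587 - 7 = 3580
phi = 3580^0.6 / (10 + 3580^0.6) * 1.6
= 1.49

1.49


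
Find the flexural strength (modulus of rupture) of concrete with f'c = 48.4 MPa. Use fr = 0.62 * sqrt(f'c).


fr = 0.62 * sqrt(48.4)
= 4.313 MPa

4.313


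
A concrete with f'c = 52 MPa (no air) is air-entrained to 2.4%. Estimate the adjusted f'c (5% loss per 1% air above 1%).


Strength loss = (2.4 - 1) * 5 = 7.0%
f'c = 52 * (1 - 7.0/100)
= 48.36 MPa

48.36


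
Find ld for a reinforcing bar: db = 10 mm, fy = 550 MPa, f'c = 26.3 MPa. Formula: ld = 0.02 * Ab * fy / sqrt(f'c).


Ab = pi * 10^2 / 4 = 78.54 mm2
ld = 0.02 * 78.54 * 550 / sqrt(26.3)
= 168.5 mm

168.5


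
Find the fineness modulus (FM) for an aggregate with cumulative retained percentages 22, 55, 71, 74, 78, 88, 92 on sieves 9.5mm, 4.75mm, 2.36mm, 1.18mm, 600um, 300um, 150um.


FM = sum(cumulative % retained) / 100
= 480 / 100
= 4.8

4.8


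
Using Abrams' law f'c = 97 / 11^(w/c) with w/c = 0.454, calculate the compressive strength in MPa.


f'c = 97 / 11^0.454
= 97 / 2.97
= 32.66 MPa

32.66


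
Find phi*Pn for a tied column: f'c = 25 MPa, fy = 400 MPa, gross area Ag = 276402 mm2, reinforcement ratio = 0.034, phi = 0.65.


Ast = rho * Ag = 0.034 * 276402 = 9397.668 mm2
phi*Pn = 0.65 * 0.80 * (0.85 * 25 * (276402 - 9397.668) + 400 * 9397.668) / 1000
= 4905.11 kN

4905.11


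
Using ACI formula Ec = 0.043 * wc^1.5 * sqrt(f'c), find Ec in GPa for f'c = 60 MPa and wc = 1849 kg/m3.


Ec = 0.043 * 1849^1.5 * sqrt(60) / 1000
= 26.48 GPa

26.48


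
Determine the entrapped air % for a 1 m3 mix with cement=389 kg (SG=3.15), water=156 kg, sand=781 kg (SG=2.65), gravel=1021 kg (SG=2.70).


Vol cement = 389 / (3.15 * 1000) = 0.123492 m3
Vol water = 156 / 1000 = 0.156 m3
Vol sand = 781 / (2.65 * 1000) = 0.294717 m3
Vol gravel = 1021 / (2.70 * 1000) = 0.378148 m3
Total solid + water volume = 0.952357 m3
Air = (1 - 0.952357) * 100 = 4.76%

4.76


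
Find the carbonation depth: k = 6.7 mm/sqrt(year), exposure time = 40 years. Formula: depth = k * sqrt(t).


depth = k * sqrt(t)
= 6.7 * sqrt(40)
= 42.37 mm

42.37


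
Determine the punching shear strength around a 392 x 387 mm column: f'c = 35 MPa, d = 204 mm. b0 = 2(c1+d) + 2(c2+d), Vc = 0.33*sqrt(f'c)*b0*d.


b0 = 2*(392 + 204) + 2*(387 + 204) = 2374 mm
Vc = 0.33 * sqrt(35) * 2374 * 204 / 1000
= 945.49 kN

945.49


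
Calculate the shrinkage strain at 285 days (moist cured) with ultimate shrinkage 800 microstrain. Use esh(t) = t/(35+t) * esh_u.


esh(285) = 285 / (35 + 285) * 800
= 285 / 320 * 800
= 712.5 microstrain

712.5


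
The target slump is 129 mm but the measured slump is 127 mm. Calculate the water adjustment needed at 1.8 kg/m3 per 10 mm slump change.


Difference = 129 - 127 = 2 mm
Water adjustment = 2 * 1.8 / 10 = 0.4 kg/m3

0.4


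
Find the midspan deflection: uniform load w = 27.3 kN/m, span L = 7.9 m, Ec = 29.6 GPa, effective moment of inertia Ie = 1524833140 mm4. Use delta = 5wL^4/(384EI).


Convert: L = 7.9 m = 7900 mm, Ec = 29.6 GPa = 29600 MPa
delta = 5 * 27.3 * 7900^4 / (384 * 29600 * 1524833140)
= 30.68 mm

30.68


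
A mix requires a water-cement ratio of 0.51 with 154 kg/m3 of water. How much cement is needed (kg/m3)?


Cement = water / (w/c)
= 154 / 0.51
= 302.0 kg/m3

302.0


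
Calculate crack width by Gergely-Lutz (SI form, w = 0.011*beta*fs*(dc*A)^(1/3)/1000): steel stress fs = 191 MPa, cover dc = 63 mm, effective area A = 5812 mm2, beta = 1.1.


w = 0.011 * beta * fs * (dc * A)^(1/3) / 1000
= 0.011 * 1.1 * 191 * (63 * 5812)^(1/3) / 1000
= 0.165 mm

0.165


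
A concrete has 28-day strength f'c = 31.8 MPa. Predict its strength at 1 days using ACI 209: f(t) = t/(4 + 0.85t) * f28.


f(1) = 1 / (4 + 0.85 * 1) * 31.8
= 1 / 4.85 * 31.8
= 6.56 MPa

6.56


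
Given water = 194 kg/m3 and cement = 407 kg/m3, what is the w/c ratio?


w/c = water / cement
w/c = 194 / 407 = 0.477

0.477
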